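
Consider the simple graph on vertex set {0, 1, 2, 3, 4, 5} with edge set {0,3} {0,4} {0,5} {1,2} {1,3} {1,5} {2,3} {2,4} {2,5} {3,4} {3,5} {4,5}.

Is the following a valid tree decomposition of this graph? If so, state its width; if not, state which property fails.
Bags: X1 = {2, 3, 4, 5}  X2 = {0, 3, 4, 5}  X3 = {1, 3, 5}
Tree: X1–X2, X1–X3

No — edge (2,1) lies in no bag.

A tree decomposition must satisfy three properties: every vertex lies in some bag; for every edge, both endpoints lie together in some bag; and for every vertex, the bags containing it form a connected subtree. Here edge (2,1) lies in no bag, so the decomposition is invalid.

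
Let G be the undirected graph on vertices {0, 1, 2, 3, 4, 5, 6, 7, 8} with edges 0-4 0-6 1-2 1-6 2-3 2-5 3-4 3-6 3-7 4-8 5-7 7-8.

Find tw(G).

3

A width-3 tree decomposition is:
Bags: B1 = {1, 2, 5, 7}  B2 = {1, 2, 3, 7}  B3 = {1, 3, 6, 7}  B4 = {3, 6, 7, 8}  B5 = {3, 4, 6, 8}  B6 = {0, 4, 6, 8}
Tree: B1–B2, B2–B3, B3–B4, B4–B5, B5–B6
Every bag has size at most 4, so the width is 4 − 1 = 3 and tw(G) ≤ 3. For the lower bound: the 4 vertex sets {1,2,5}, {7}, {3}, {0,4,6,8} are disjoint, each induces a connected subgraph, and every pair is joined by at least one edge of G. Contracting each set to a single vertex therefore yields K_{4} as a minor, and since treewidth is minor-monotone, tw(G) ≥ tw(K_{4}) = 3. Therefore the treewidth is 3.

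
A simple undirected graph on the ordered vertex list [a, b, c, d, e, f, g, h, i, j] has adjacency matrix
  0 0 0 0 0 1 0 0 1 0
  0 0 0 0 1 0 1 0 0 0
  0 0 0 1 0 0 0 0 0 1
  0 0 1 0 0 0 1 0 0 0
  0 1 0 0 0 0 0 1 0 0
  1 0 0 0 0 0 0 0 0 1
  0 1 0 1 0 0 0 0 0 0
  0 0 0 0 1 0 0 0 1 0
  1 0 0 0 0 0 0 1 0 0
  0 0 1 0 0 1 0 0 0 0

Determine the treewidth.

A width-2 tree decomposition is:
Bags: B1 = {e, h, i}  B2 = {b, e, i}  B3 = {b, g, i}  B4 = {d, g, i}  B5 = {c, d, i}  B6 = {c, i, j}  B7 = {f, i, j}  B8 = {a, f, i}
Tree: B1–B2, B2–B3, B3–B4, B4–B5, B5–B6, B6–B7, B7–B8
The largest bag has 3 vertices, giving width 2; this decomposition certifies tw(G) ≤ 2. Since i–h–e–b–g–d–c–j–f–a–i is a cycle in G, G is not acyclic. Forests are exactly the graphs of treewidth ≤ 1, so tw(G) ≥ 2. The upper and lower bounds meet at 2, so that is the treewidth.

2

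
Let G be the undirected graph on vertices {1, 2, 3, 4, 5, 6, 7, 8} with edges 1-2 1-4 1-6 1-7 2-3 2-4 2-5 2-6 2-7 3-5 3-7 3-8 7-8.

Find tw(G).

2

A width-2 tree decomposition is:
Bags: B1 = {1, 2, 7}  B2 = {1, 2, 4}  B3 = {2, 3, 7}  B4 = {2, 3, 5}  B5 = {3, 7, 8}  B6 = {1, 2, 6}
Tree: B1–B2, B1–B3, B3–B4, B3–B5, B1–B6
The largest bag has 3 vertices, giving width 2; this decomposition certifies tw(G) ≤ 2. On the other hand G contains the 3-clique {3, 7, 8}. A clique must lie in a single bag of any decomposition, so no decomposition can have width below 2. The upper and lower bounds meet at 2, so that is the treewidth.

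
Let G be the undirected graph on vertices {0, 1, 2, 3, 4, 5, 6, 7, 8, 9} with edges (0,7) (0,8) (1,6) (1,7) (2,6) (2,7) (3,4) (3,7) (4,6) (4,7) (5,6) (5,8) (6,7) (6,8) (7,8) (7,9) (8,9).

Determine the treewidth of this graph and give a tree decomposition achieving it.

Each bag holds 3 vertices, so the decomposition has width 2, which upper-bounds the treewidth. On the other hand G contains the 3-clique {5, 6, 8}. A clique must lie in a single bag of any decomposition, so no decomposition can have width below 2. Hence tw(G) = 2 exactly.

Treewidth 2.
One optimal decomposition is:
Bags: B1 = {4, 6, 7}  B2 = {2, 6, 7}  B3 = {6, 7, 8}  B4 = {7, 8, 9}  B5 = {0, 7, 8}  B6 = {3, 4, 7}  B7 = {5, 6, 8}  B8 = {1, 6, 7}
Tree: B1–B2, B1–B3, B3–B4, B3–B5, B1–B6, B3–B7, B1–B8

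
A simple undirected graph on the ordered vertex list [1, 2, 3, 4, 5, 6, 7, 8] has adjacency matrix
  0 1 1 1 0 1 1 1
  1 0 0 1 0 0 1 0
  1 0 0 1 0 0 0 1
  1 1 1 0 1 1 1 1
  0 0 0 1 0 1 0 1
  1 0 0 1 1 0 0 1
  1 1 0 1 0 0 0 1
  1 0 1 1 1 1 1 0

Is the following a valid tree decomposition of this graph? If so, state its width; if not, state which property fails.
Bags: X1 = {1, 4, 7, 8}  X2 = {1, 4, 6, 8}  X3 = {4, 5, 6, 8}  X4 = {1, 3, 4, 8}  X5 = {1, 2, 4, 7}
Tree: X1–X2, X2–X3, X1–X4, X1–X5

Checking the three conditions: (i) the bags cover all of {1, 2, 3, 4, 5, 6, 7, 8}; (ii) for each edge, some bag contains both endpoints; (iii) the bags containing any fixed vertex form a subtree. All hold, so the decomposition is valid with width 4 − 1 = 3.

Yes; width 3.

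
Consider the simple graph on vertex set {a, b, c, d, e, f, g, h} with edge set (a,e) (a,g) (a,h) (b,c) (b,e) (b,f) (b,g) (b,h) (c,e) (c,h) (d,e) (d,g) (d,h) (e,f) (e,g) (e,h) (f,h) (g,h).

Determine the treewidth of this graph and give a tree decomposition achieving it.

Each bag holds 4 vertices, so the decomposition has width 3, which upper-bounds the treewidth. Conversely, {d, e, g, h} is a clique of size 4, and the vertices of any clique must share a bag in every tree decomposition; so some bag has ≥ 4 vertices and tw(G) ≥ 3. Hence tw(G) = 3 exactly.

Treewidth 3.
Bags: B1 = {b, e, f, h}  B2 = {b, e, g, h}  B3 = {d, e, g, h}  B4 = {b, c, e, h}  B5 = {a, e, g, h}
Tree: B1–B2, B2–B3, B2–B4, B2–B5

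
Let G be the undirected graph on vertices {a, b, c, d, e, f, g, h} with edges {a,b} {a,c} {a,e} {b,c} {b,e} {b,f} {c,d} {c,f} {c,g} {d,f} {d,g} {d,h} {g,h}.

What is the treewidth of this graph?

2

A width-2 tree decomposition is:
Bags: B1 = {a, b, c}  B2 = {b, c, f}  B3 = {c, d, f}  B4 = {c, d, g}  B5 = {a, b, e}  B6 = {d, g, h}
Tree: B1–B2, B2–B3, B3–B4, B1–B5, B4–B6
The largest bag has 3 vertices, giving width 2; this decomposition certifies tw(G) ≤ 2. For the lower bound, the 3 vertices {a, b, e} are pairwise adjacent, and any tree decomposition puts a clique entirely inside one bag — forcing width ≥ 2. The upper and lower bounds meet at 2, so that is the treewidth.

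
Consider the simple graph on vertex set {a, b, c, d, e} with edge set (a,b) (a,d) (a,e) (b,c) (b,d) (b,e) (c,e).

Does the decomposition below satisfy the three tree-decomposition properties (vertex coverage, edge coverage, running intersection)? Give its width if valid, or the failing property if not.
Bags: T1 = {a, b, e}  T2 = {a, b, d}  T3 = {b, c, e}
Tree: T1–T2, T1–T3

Every vertex of G appears in some bag (union = {a, b, c, d, e}); every edge is covered by a bag; and for each vertex v the set of bags containing v is connected in the bag tree. The decomposition is therefore valid. The largest bag has 3 vertices, so the width is 2.

Yes; width 2.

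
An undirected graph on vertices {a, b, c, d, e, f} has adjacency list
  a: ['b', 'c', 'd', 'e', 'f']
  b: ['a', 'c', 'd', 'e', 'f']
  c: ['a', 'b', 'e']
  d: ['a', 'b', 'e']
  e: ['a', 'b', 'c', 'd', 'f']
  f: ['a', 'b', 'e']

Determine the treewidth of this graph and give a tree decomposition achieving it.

The largest bag has 4 vertices, giving width 3; this decomposition certifies tw(G) ≤ 3. On the other hand G contains the 4-clique {a, b, d, e}. A clique must lie in a single bag of any decomposition, so no decomposition can have width below 3. Hence tw(G) = 3 exactly.

Treewidth 3.
One optimal decomposition is:
Bags: B1 = {a, b, d, e}  B2 = {a, b, e, f}  B3 = {a, b, c, e}
Tree: B1–B2, B1–B3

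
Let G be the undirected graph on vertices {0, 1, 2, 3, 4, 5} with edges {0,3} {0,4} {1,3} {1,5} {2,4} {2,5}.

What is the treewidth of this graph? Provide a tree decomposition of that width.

Treewidth 2.
Bags: B1 = {1, 3, 5}  B2 = {0, 3, 5}  B3 = {0, 4, 5}  B4 = {2, 4, 5}
Tree: B1–B2, B2–B3, B3–B4

Each bag holds 3 vertices, so the decomposition has width 2, which upper-bounds the treewidth. Since 5–1–3–0–4–2–5 is a cycle in G, G is not acyclic. Forests are exactly the graphs of treewidth ≤ 1, so tw(G) ≥ 2. Therefore the treewidth is 2.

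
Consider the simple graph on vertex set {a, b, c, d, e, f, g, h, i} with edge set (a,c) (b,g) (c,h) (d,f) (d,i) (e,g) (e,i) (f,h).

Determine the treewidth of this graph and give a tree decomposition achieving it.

Each bag holds 2 vertices, so the decomposition has width 1, which upper-bounds the treewidth. Any graph with an edge has treewidth ≥ 1, and G has the edge a–c. Hence tw(G) = 1 exactly.

Treewidth 1.
One such decomposition:
Bags: B1 = {a, c}  B2 = {c, h}  B3 = {f, h}  B4 = {d, f}  B5 = {d, i}  B6 = {e, i}  B7 = {e, g}  B8 = {b, g}
Tree: B1–B2, B2–B3, B3–B4, B4–B5, B5–B6, B6–B7, B7–B8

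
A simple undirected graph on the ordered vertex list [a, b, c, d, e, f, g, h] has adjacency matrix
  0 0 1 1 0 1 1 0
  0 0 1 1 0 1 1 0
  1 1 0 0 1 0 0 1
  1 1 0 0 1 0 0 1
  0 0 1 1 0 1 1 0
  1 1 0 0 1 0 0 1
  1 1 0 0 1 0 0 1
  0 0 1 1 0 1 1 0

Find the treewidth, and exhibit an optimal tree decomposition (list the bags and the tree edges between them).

The largest bag has 5 vertices, giving width 4; this decomposition certifies tw(G) ≤ 4. For the lower bound: the 5 vertex sets {d,e}, {g,h}, {a,c}, {f}, {b} are disjoint, each induces a connected subgraph, and every pair is joined by at least one edge of G. Contracting each set to a single vertex therefore yields K_{5} as a minor, and since treewidth is minor-monotone, tw(G) ≥ tw(K_{5}) = 4. Therefore the treewidth is 4.

Treewidth 4.
One optimal decomposition is:
Bags: B1 = {c, d, e, f, g}  B2 = {c, d, f, g, h}  B3 = {a, c, d, f, g}  B4 = {b, c, d, f, g}
Tree: B1–B2, B2–B3, B3–B4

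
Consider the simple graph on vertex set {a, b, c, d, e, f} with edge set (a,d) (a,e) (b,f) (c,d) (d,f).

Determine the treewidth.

1

A width-1 tree decomposition is:
Bags: B1 = {c, d}  B2 = {d, f}  B3 = {a, d}  B4 = {a, e}  B5 = {b, f}
Tree: B1–B2, B1–B3, B3–B4, B2–B5
The largest bag has 2 vertices, giving width 1; this decomposition certifies tw(G) ≤ 1. G has an edge, so its treewidth is at least 1. The upper and lower bounds meet at 1, so that is the treewidth.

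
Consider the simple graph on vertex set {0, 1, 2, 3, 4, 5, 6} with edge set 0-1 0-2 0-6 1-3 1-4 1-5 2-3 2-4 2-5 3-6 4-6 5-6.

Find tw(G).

A width-3 tree decomposition is:
Bags: B1 = {1, 2, 4, 6}  B2 = {1, 2, 5, 6}  B3 = {1, 2, 3, 6}  B4 = {0, 1, 2, 6}
Tree: B1–B2, B2–B3, B3–B4
The largest bag has 4 vertices, giving width 3; this decomposition certifies tw(G) ≤ 3. For the lower bound: the 4 vertex sets {2,4}, {5,6}, {1}, {3} are disjoint, each induces a connected subgraph, and every pair is joined by at least one edge of G. Contracting each set to a single vertex therefore yields K_{4} as a minor, and since treewidth is minor-monotone, tw(G) ≥ tw(K_{4}) = 3. Hence tw(G) = 3 exactly.

3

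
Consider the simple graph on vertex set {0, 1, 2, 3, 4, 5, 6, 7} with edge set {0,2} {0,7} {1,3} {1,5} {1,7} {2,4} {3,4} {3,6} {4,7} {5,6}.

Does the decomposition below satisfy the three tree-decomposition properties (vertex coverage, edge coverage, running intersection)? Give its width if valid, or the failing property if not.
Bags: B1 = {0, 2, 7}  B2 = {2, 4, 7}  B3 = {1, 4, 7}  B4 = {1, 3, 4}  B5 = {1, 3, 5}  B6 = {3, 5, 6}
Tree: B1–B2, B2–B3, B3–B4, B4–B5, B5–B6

Every vertex of G appears in some bag (union = {0, 1, 2, 3, 4, 5, 6, 7}); every edge is covered by a bag; and for each vertex v the set of bags containing v is connected in the bag tree. The decomposition is therefore valid. The largest bag has 3 vertices, so the width is 2.

Yes; width 2.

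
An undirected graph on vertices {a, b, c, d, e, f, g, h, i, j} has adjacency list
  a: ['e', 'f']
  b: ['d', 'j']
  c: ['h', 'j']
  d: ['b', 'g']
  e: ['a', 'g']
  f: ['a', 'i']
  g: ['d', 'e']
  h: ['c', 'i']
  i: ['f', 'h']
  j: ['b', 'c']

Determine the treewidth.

2

A width-2 tree decomposition is:
Bags: B1 = {b, d, j}  B2 = {c, d, j}  B3 = {c, d, h}  B4 = {d, h, i}  B5 = {d, f, i}  B6 = {a, d, f}  B7 = {a, d, e}  B8 = {d, e, g}
Tree: B1–B2, B2–B3, B3–B4, B4–B5, B5–B6, B6–B7, B7–B8
Each bag holds 3 vertices, so the decomposition has width 2, which upper-bounds the treewidth. The edges d–b–j–c–h–i–f–a–e–g–d form a cycle, so G is not a tree and its treewidth is at least 2. The upper and lower bounds meet at 2, so that is the treewidth.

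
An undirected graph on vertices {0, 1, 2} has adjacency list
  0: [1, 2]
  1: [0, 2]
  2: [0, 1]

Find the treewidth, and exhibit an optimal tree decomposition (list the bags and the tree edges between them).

Treewidth 2.
Bags: B1 = {0, 1, 2}
Tree: (single bag)

With just one bag of size 3, the width is 3 − 1 = 2, so tw(G) ≤ 2. On the other hand G contains the 3-clique {0, 1, 2}. A clique must lie in a single bag of any decomposition, so no decomposition can have width below 2. Hence tw(G) = 2 exactly.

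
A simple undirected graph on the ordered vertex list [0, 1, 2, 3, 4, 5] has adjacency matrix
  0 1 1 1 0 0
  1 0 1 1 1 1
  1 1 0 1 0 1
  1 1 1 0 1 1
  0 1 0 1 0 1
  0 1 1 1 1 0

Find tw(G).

A width-3 tree decomposition is:
Bags: B1 = {1, 2, 3, 5}  B2 = {1, 3, 4, 5}  B3 = {0, 1, 2, 3}
Tree: B1–B2, B1–B3
Every bag has size at most 4, so the width is 4 − 1 = 3 and tw(G) ≤ 3. For the lower bound, the 4 vertices {0, 1, 2, 3} are pairwise adjacent, and any tree decomposition puts a clique entirely inside one bag — forcing width ≥ 3. Hence tw(G) = 3 exactly.

3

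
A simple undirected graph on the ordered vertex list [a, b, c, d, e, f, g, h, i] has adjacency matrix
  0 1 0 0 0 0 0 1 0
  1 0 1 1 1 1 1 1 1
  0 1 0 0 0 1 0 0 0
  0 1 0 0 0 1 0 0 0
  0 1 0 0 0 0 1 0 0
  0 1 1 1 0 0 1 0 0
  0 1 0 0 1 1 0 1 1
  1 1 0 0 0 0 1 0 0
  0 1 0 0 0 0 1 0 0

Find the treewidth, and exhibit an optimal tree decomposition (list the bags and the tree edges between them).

Each bag holds 3 vertices, so the decomposition has width 2, which upper-bounds the treewidth. Conversely, {b, d, f} is a clique of size 3, and the vertices of any clique must share a bag in every tree decomposition; so some bag has ≥ 3 vertices and tw(G) ≥ 2. Hence tw(G) = 2 exactly.

Treewidth 2.
One such decomposition:
Bags: B1 = {b, c, f}  B2 = {b, f, g}  B3 = {b, g, i}  B4 = {b, d, f}  B5 = {b, e, g}  B6 = {b, g, h}  B7 = {a, b, h}
Tree: B1–B2, B2–B3, B1–B4, B3–B5, B3–B6, B6–B7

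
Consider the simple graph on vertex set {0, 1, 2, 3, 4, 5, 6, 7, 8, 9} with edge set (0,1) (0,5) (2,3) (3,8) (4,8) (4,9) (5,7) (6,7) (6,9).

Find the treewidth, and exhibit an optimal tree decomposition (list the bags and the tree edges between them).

Treewidth 1.
One optimal decomposition is:
Bags: B1 = {2, 3}  B2 = {3, 8}  B3 = {4, 8}  B4 = {4, 9}  B5 = {6, 9}  B6 = {6, 7}  B7 = {5, 7}  B8 = {0, 5}  B9 = {0, 1}
Tree: B1–B2, B2–B3, B3–B4, B4–B5, B5–B6, B6–B7, B7–B8, B8–B9

Each bag holds 2 vertices, so the decomposition has width 1, which upper-bounds the treewidth. G has an edge, so its treewidth is at least 1. Therefore the treewidth is 1.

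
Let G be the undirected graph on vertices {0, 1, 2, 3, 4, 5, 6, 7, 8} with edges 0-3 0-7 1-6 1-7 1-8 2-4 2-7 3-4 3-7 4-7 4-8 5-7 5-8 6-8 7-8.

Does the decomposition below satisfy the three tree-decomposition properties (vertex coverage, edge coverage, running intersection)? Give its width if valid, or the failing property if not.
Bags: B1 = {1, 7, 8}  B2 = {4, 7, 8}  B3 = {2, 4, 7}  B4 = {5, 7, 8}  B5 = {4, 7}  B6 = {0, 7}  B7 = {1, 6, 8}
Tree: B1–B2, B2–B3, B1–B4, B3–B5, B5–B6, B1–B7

No — vertex 3 appears in no bag.

A tree decomposition must satisfy three properties: every vertex lies in some bag; for every edge, both endpoints lie together in some bag; and for every vertex, the bags containing it form a connected subtree. Here vertex 3 appears in no bag, so the decomposition is invalid.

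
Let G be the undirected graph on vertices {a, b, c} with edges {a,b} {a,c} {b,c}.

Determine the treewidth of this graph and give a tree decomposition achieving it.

Treewidth 2.
Bags: B1 = {a, b, c}
Tree: (single bag)

With just one bag of size 3, the width is 3 − 1 = 2, so tw(G) ≤ 2. Conversely, {a, b, c} is a clique of size 3, and the vertices of any clique must share a bag in every tree decomposition; so some bag has ≥ 3 vertices and tw(G) ≥ 2. Therefore the treewidth is 2.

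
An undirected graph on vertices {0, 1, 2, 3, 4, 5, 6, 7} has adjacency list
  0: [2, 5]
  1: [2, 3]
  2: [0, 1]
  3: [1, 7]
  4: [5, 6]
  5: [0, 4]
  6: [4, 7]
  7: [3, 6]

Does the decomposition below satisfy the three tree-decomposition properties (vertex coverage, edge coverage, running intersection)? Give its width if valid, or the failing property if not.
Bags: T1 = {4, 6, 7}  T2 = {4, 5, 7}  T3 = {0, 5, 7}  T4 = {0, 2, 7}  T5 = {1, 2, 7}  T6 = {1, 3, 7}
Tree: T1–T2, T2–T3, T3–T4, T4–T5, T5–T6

Checking the three conditions: (i) the bags cover all of {0, 1, 2, 3, 4, 5, 6, 7}; (ii) for each edge, some bag contains both endpoints; (iii) the bags containing any fixed vertex form a subtree. All hold, so the decomposition is valid with width 3 − 1 = 2.

Yes; width 2.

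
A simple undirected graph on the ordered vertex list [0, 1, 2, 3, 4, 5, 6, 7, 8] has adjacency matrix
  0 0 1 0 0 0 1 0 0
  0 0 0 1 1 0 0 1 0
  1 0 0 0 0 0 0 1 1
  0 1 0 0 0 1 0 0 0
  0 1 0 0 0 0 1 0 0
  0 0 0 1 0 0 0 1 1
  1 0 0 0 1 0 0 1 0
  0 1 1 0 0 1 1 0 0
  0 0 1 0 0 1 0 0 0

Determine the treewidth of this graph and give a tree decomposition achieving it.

Every bag has size at most 4, so the width is 4 − 1 = 3 and tw(G) ≤ 3. For the lower bound: the 4 vertex sets {3,5,8}, {2}, {7}, {0,1,4,6} are disjoint, each induces a connected subgraph, and every pair is joined by at least one edge of G. Contracting each set to a single vertex therefore yields K_{4} as a minor, and since treewidth is minor-monotone, tw(G) ≥ tw(K_{4}) = 3. Hence tw(G) = 3 exactly.

Treewidth 3.
One such decomposition:
Bags: B1 = {2, 3, 5, 8}  B2 = {2, 3, 5, 7}  B3 = {1, 2, 3, 7}  B4 = {0, 1, 2, 7}  B5 = {0, 1, 6, 7}  B6 = {0, 1, 4, 6}
Tree: B1–B2, B2–B3, B3–B4, B4–B5, B5–B6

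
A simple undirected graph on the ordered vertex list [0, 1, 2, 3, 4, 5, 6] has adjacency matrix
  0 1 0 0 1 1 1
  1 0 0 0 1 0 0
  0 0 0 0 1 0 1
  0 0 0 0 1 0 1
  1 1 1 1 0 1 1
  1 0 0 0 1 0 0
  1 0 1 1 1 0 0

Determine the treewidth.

A width-2 tree decomposition is:
Bags: B1 = {2, 4, 6}  B2 = {0, 4, 6}  B3 = {3, 4, 6}  B4 = {0, 1, 4}  B5 = {0, 4, 5}
Tree: B1–B2, B2–B3, B2–B4, B2–B5
Every bag has size at most 3, so the width is 3 − 1 = 2 and tw(G) ≤ 2. For the lower bound, the 3 vertices {0, 1, 4} are pairwise adjacent, and any tree decomposition puts a clique entirely inside one bag — forcing width ≥ 2. Therefore the treewidth is 2.

2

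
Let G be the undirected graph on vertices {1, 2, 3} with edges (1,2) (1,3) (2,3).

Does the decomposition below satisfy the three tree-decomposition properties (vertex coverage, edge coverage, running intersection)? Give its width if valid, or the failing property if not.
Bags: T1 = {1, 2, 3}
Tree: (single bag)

Every vertex of G appears in some bag (union = {1, 2, 3}); every edge is covered by a bag; and for each vertex v the set of bags containing v is connected in the bag tree. The decomposition is therefore valid. The largest bag has 3 vertices, so the width is 2.

Yes; width 2.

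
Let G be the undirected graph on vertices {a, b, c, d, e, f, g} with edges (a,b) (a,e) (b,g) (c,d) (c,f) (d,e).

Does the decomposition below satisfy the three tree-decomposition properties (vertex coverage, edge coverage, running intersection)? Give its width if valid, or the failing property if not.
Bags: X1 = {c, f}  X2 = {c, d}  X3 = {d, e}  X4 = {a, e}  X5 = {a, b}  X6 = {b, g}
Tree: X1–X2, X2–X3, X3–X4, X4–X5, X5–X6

Yes; width 1.

Every vertex of G appears in some bag (union = {a, b, c, d, e, f, g}); every edge is covered by a bag; and for each vertex v the set of bags containing v is connected in the bag tree. The decomposition is therefore valid. The largest bag has 2 vertices, so the width is 1.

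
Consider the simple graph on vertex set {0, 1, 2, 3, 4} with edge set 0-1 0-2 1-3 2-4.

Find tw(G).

1

A width-1 tree decomposition is:
Bags: B1 = {0, 1}  B2 = {1, 3}  B3 = {0, 2}  B4 = {2, 4}
Tree: B1–B2, B1–B3, B3–B4
The largest bag has 2 vertices, giving width 1; this decomposition certifies tw(G) ≤ 1. Since G has at least one edge (e.g. 0–1), it is not an edgeless graph, so tw(G) ≥ 1. The upper and lower bounds meet at 1, so that is the treewidth.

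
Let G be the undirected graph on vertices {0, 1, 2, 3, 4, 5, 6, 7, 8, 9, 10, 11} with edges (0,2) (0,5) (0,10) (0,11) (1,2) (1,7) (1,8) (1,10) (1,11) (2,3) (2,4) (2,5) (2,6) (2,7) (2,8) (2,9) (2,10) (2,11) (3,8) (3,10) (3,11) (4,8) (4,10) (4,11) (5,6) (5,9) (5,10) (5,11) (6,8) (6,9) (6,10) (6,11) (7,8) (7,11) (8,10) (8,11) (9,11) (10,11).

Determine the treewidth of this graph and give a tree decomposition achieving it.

Treewidth 4.
One such decomposition:
Bags: B1 = {2, 5, 6, 10, 11}  B2 = {2, 6, 8, 10, 11}  B3 = {2, 3, 8, 10, 11}  B4 = {2, 5, 6, 9, 11}  B5 = {1, 2, 8, 10, 11}  B6 = {1, 2, 7, 8, 11}  B7 = {2, 4, 8, 10, 11}  B8 = {0, 2, 5, 10, 11}
Tree: B1–B2, B2–B3, B1–B4, B3–B5, B5–B6, B2–B7, B1–B8

The largest bag has 5 vertices, giving width 4; this decomposition certifies tw(G) ≤ 4. Conversely, {2, 5, 6, 9, 11} is a clique of size 5, and the vertices of any clique must share a bag in every tree decomposition; so some bag has ≥ 5 vertices and tw(G) ≥ 4. The upper and lower bounds meet at 4, so that is the treewidth.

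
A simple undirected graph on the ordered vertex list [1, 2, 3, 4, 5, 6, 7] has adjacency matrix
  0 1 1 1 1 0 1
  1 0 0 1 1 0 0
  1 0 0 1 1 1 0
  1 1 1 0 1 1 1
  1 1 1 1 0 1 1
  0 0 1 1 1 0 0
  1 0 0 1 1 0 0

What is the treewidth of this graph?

3

A width-3 tree decomposition is:
Bags: B1 = {1, 4, 5, 7}  B2 = {1, 3, 4, 5}  B3 = {3, 4, 5, 6}  B4 = {1, 2, 4, 5}
Tree: B1–B2, B2–B3, B1–B4
The largest bag has 4 vertices, giving width 3; this decomposition certifies tw(G) ≤ 3. Conversely, {1, 2, 4, 5} is a clique of size 4, and the vertices of any clique must share a bag in every tree decomposition; so some bag has ≥ 4 vertices and tw(G) ≥ 3. Combining the bounds, tw(G) = 3.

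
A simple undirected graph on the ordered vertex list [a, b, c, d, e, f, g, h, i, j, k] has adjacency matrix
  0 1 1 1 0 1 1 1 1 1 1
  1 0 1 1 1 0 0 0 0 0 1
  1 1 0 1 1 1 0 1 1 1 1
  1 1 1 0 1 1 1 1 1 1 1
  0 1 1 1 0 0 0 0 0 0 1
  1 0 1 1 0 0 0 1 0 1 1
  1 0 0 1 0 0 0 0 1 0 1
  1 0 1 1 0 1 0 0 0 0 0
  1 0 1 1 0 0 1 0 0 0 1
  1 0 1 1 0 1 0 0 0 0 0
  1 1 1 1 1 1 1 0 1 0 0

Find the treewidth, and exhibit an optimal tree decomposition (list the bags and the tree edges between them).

Treewidth 4.
Bags: B1 = {a, c, d, f, j}  B2 = {a, c, d, f, k}  B3 = {a, b, c, d, k}  B4 = {a, c, d, i, k}  B5 = {a, d, g, i, k}  B6 = {a, c, d, f, h}  B7 = {b, c, d, e, k}
Tree: B1–B2, B2–B3, B2–B4, B4–B5, B1–B6, B3–B7

Every bag has size at most 5, so the width is 5 − 1 = 4 and tw(G) ≤ 4. For the lower bound, the 5 vertices {a, d, g, i, k} are pairwise adjacent, and any tree decomposition puts a clique entirely inside one bag — forcing width ≥ 4. Therefore the treewidth is 4.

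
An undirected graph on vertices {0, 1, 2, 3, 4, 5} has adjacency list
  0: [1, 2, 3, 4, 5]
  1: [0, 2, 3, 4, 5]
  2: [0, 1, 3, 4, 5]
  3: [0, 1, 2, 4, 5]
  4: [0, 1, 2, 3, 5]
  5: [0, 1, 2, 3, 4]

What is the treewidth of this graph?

A width-5 tree decomposition is:
Bags: B1 = {0, 1, 2, 3, 4, 5}
Tree: (single bag)
A single bag containing all 6 vertices is trivially a valid decomposition of width 5. For the lower bound, the 6 vertices {0, 1, 2, 3, 4, 5} are pairwise adjacent, and any tree decomposition puts a clique entirely inside one bag — forcing width ≥ 5. Combining the bounds, tw(G) = 5.

5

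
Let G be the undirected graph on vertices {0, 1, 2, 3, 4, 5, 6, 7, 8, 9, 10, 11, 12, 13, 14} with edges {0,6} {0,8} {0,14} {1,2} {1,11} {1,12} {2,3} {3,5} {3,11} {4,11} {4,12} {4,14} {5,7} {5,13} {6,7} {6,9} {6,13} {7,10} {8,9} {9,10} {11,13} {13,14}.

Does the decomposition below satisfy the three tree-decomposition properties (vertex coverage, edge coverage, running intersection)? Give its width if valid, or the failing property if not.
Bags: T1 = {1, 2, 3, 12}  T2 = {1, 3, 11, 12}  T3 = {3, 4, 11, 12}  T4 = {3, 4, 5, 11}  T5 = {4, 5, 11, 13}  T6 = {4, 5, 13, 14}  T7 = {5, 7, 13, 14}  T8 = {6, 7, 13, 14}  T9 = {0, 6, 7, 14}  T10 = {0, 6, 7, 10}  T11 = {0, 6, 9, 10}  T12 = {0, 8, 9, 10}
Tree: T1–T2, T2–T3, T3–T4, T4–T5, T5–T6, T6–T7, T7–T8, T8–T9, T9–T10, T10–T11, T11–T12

Every vertex of G appears in some bag (union = {0, 1, 2, 3, 4, 5, 6, 7, 8, 9, 10, 11, 12, 13, 14}); every edge is covered by a bag; and for each vertex v the set of bags containing v is connected in the bag tree. The decomposition is therefore valid. The largest bag has 4 vertices, so the width is 3.

Yes; width 3.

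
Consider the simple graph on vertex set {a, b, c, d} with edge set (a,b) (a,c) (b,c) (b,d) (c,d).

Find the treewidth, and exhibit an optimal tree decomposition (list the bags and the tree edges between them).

Each bag holds 3 vertices, so the decomposition has width 2, which upper-bounds the treewidth. On the other hand G contains the 3-clique {b, c, d}. A clique must lie in a single bag of any decomposition, so no decomposition can have width below 2. The upper and lower bounds meet at 2, so that is the treewidth.

Treewidth 2.
Bags: B1 = {a, b, c}  B2 = {b, c, d}
Tree: B1–B2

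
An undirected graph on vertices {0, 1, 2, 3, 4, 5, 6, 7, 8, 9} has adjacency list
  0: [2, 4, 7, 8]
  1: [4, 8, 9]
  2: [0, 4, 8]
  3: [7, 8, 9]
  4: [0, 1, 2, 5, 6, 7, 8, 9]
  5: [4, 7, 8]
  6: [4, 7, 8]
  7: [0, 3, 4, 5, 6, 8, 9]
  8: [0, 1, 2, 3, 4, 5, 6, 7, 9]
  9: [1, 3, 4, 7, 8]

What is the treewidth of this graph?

A width-3 tree decomposition is:
Bags: B1 = {0, 2, 4, 8}  B2 = {0, 4, 7, 8}  B3 = {4, 7, 8, 9}  B4 = {4, 6, 7, 8}  B5 = {1, 4, 8, 9}  B6 = {3, 7, 8, 9}  B7 = {4, 5, 7, 8}
Tree: B1–B2, B2–B3, B2–B4, B3–B5, B3–B6, B2–B7
The largest bag has 4 vertices, giving width 3; this decomposition certifies tw(G) ≤ 3. Conversely, {3, 7, 8, 9} is a clique of size 4, and the vertices of any clique must share a bag in every tree decomposition; so some bag has ≥ 4 vertices and tw(G) ≥ 3. Therefore the treewidth is 3.

3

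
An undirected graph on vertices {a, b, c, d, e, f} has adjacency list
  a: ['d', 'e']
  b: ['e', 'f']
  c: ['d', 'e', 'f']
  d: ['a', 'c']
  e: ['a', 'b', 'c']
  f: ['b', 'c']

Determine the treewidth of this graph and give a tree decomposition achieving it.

Treewidth 2.
One optimal decomposition is:
Bags: B1 = {b, c, f}  B2 = {b, c, e}  B3 = {c, d, e}  B4 = {a, d, e}
Tree: B1–B2, B2–B3, B3–B4

The largest bag has 3 vertices, giving width 2; this decomposition certifies tw(G) ≤ 2. The edges f–b–e–c–f form a cycle, so G is not a tree and its treewidth is at least 2. Hence tw(G) = 2 exactly.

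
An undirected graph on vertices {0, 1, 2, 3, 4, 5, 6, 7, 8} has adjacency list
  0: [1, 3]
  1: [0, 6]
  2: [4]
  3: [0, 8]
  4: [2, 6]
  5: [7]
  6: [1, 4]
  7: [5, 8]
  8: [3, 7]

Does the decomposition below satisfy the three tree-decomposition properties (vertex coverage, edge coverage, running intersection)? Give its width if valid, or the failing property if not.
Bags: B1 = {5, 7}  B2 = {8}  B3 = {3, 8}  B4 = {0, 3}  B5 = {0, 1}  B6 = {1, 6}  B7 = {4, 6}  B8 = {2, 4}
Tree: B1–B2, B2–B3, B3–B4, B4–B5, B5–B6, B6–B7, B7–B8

A tree decomposition must satisfy three properties: every vertex lies in some bag; for every edge, both endpoints lie together in some bag; and for every vertex, the bags containing it form a connected subtree. Here edge (7,8) lies in no bag, so the decomposition is invalid.

No — edge (7,8) lies in no bag.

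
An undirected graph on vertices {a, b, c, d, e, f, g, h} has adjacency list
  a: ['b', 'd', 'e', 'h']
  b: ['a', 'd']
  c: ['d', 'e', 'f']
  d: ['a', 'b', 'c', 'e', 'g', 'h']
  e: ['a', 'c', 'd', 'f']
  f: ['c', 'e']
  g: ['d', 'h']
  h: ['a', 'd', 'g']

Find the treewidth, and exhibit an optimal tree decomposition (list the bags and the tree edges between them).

Treewidth 2.
One optimal decomposition is:
Bags: B1 = {a, b, d}  B2 = {a, d, h}  B3 = {a, d, e}  B4 = {c, d, e}  B5 = {d, g, h}  B6 = {c, e, f}
Tree: B1–B2, B1–B3, B3–B4, B2–B5, B4–B6

Each bag holds 3 vertices, so the decomposition has width 2, which upper-bounds the treewidth. Conversely, {d, g, h} is a clique of size 3, and the vertices of any clique must share a bag in every tree decomposition; so some bag has ≥ 3 vertices and tw(G) ≥ 2. Hence tw(G) = 2 exactly.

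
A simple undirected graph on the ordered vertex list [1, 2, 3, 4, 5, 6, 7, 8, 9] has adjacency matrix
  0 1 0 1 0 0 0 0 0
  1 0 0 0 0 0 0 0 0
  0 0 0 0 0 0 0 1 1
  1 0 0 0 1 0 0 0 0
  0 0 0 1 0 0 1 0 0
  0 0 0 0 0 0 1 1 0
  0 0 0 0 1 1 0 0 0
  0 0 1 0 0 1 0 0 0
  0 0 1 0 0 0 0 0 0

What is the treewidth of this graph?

1

A width-1 tree decomposition is:
Bags: B1 = {1, 2}  B2 = {1, 4}  B3 = {4, 5}  B4 = {5, 7}  B5 = {6, 7}  B6 = {6, 8}  B7 = {3, 8}  B8 = {3, 9}
Tree: B1–B2, B2–B3, B3–B4, B4–B5, B5–B6, B6–B7, B7–B8
The largest bag has 2 vertices, giving width 1; this decomposition certifies tw(G) ≤ 1. G has an edge, so its treewidth is at least 1. Hence tw(G) = 1 exactly.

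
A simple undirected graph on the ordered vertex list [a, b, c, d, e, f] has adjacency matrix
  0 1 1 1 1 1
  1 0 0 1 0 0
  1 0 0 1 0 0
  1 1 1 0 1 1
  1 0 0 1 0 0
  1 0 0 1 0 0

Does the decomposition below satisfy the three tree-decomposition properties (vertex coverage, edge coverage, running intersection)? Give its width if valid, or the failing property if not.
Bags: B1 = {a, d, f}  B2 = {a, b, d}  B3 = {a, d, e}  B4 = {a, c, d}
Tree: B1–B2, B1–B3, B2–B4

Checking the three conditions: (i) the bags cover all of {a, b, c, d, e, f}; (ii) for each edge, some bag contains both endpoints; (iii) the bags containing any fixed vertex form a subtree. All hold, so the decomposition is valid with width 3 − 1 = 2.

Yes; width 2.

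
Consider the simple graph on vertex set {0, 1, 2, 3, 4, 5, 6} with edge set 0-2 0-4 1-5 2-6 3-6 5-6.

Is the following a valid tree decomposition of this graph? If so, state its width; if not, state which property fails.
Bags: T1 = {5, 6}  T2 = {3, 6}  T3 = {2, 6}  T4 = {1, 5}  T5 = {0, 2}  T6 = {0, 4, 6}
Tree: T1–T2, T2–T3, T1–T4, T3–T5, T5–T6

No — bags containing vertex 6 are not connected in the tree.

A tree decomposition must satisfy three properties: every vertex lies in some bag; for every edge, both endpoints lie together in some bag; and for every vertex, the bags containing it form a connected subtree. Here bags containing vertex 6 are not connected in the tree, so the decomposition is invalid.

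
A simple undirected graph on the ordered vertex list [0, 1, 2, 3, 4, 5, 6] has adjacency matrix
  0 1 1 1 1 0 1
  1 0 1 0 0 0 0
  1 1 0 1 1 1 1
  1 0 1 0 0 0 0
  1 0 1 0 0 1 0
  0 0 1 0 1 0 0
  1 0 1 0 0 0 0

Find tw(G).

A width-2 tree decomposition is:
Bags: B1 = {0, 1, 2}  B2 = {0, 2, 4}  B3 = {0, 2, 6}  B4 = {2, 4, 5}  B5 = {0, 2, 3}
Tree: B1–B2, B1–B3, B2–B4, B3–B5
Every bag has size at most 3, so the width is 3 − 1 = 2 and tw(G) ≤ 2. On the other hand G contains the 3-clique {0, 1, 2}. A clique must lie in a single bag of any decomposition, so no decomposition can have width below 2. Combining the bounds, tw(G) = 2.

2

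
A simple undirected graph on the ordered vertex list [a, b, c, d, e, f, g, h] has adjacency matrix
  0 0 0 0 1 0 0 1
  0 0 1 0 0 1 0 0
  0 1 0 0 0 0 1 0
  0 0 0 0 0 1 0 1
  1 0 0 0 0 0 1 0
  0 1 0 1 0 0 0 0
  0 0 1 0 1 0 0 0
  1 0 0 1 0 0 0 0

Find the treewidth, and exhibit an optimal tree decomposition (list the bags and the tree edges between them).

Every bag has size at most 3, so the width is 3 − 1 = 2 and tw(G) ≤ 2. Since c–b–f–d–h–a–e–g–c is a cycle in G, G is not acyclic. Forests are exactly the graphs of treewidth ≤ 1, so tw(G) ≥ 2. Therefore the treewidth is 2.

Treewidth 2.
One optimal decomposition is:
Bags: B1 = {b, c, f}  B2 = {c, d, f}  B3 = {c, d, h}  B4 = {a, c, h}  B5 = {a, c, e}  B6 = {c, e, g}
Tree: B1–B2, B2–B3, B3–B4, B4–B5, B5–B6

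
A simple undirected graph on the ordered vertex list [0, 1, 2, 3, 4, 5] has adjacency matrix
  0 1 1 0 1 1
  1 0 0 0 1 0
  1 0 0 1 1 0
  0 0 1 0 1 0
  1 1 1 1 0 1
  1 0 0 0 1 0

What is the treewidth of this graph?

A width-2 tree decomposition is:
Bags: B1 = {0, 1, 4}  B2 = {0, 4, 5}  B3 = {0, 2, 4}  B4 = {2, 3, 4}
Tree: B1–B2, B1–B3, B3–B4
Every bag has size at most 3, so the width is 3 − 1 = 2 and tw(G) ≤ 2. Conversely, {0, 1, 4} is a clique of size 3, and the vertices of any clique must share a bag in every tree decomposition; so some bag has ≥ 3 vertices and tw(G) ≥ 2. Combining the bounds, tw(G) = 2.

2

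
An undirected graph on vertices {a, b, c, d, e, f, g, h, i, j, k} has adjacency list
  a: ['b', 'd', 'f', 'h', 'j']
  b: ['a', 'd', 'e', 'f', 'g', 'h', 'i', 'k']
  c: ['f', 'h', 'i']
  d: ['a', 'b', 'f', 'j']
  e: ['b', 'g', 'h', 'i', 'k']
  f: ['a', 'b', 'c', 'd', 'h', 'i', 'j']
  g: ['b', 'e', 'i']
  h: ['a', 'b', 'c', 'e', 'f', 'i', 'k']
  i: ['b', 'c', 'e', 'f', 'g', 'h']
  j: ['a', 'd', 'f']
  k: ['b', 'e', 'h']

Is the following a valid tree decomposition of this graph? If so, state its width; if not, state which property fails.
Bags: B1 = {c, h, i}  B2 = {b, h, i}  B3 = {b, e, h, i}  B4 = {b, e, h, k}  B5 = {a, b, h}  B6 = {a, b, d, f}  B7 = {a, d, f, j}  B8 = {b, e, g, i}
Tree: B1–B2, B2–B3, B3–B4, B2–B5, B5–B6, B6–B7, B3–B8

No — edge (i,f) lies in no bag.

A tree decomposition must satisfy three properties: every vertex lies in some bag; for every edge, both endpoints lie together in some bag; and for every vertex, the bags containing it form a connected subtree. Here edge (i,f) lies in no bag, so the decomposition is invalid.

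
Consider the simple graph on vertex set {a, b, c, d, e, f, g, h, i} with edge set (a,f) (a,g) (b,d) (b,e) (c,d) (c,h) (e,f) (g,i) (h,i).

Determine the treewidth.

2

A width-2 tree decomposition is:
Bags: B1 = {g, h, i}  B2 = {c, g, h}  B3 = {c, d, g}  B4 = {b, d, g}  B5 = {b, e, g}  B6 = {e, f, g}  B7 = {a, f, g}
Tree: B1–B2, B2–B3, B3–B4, B4–B5, B5–B6, B6–B7
The largest bag has 3 vertices, giving width 2; this decomposition certifies tw(G) ≤ 2. The edges g–i–h–c–d–b–e–f–a–g form a cycle, so G is not a tree and its treewidth is at least 2. The upper and lower bounds meet at 2, so that is the treewidth.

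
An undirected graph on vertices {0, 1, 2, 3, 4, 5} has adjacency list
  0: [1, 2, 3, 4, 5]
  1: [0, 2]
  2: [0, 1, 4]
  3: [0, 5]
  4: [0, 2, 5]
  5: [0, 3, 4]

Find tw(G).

2

A width-2 tree decomposition is:
Bags: B1 = {0, 2, 4}  B2 = {0, 4, 5}  B3 = {0, 3, 5}  B4 = {0, 1, 2}
Tree: B1–B2, B2–B3, B1–B4
Each bag holds 3 vertices, so the decomposition has width 2, which upper-bounds the treewidth. For the lower bound, the 3 vertices {0, 1, 2} are pairwise adjacent, and any tree decomposition puts a clique entirely inside one bag — forcing width ≥ 2. The upper and lower bounds meet at 2, so that is the treewidth.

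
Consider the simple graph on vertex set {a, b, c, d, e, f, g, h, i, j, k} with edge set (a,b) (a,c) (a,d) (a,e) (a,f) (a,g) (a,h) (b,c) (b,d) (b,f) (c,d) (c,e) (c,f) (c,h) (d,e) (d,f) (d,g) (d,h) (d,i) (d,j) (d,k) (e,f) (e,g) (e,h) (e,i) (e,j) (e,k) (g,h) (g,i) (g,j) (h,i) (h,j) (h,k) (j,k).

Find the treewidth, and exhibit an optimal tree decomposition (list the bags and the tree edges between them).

Every bag has size at most 5, so the width is 5 − 1 = 4 and tw(G) ≤ 4. Conversely, {d, e, g, h, j} is a clique of size 5, and the vertices of any clique must share a bag in every tree decomposition; so some bag has ≥ 5 vertices and tw(G) ≥ 4. The upper and lower bounds meet at 4, so that is the treewidth.

Treewidth 4.
Bags: B1 = {d, e, g, h, i}  B2 = {a, d, e, g, h}  B3 = {d, e, g, h, j}  B4 = {a, c, d, e, h}  B5 = {a, c, d, e, f}  B6 = {d, e, h, j, k}  B7 = {a, b, c, d, f}
Tree: B1–B2, B2–B3, B2–B4, B4–B5, B3–B6, B5–B7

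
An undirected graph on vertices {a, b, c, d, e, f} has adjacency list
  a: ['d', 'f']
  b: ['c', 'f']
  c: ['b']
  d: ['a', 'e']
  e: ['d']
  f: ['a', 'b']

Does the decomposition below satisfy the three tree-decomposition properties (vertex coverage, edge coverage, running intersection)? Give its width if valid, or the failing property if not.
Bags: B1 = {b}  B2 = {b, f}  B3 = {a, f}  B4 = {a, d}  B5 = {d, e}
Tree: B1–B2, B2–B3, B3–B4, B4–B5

No — vertex c appears in no bag.

A tree decomposition must satisfy three properties: every vertex lies in some bag; for every edge, both endpoints lie together in some bag; and for every vertex, the bags containing it form a connected subtree. Here vertex c appears in no bag, so the decomposition is invalid.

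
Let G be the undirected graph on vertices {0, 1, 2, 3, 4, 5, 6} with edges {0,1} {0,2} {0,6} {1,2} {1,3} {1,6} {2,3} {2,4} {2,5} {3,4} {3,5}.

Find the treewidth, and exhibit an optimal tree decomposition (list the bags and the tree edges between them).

Treewidth 2.
One such decomposition:
Bags: B1 = {1, 2, 3}  B2 = {0, 1, 2}  B3 = {2, 3, 5}  B4 = {2, 3, 4}  B5 = {0, 1, 6}
Tree: B1–B2, B1–B3, B1–B4, B2–B5

The largest bag has 3 vertices, giving width 2; this decomposition certifies tw(G) ≤ 2. On the other hand G contains the 3-clique {0, 1, 2}. A clique must lie in a single bag of any decomposition, so no decomposition can have width below 2. Hence tw(G) = 2 exactly.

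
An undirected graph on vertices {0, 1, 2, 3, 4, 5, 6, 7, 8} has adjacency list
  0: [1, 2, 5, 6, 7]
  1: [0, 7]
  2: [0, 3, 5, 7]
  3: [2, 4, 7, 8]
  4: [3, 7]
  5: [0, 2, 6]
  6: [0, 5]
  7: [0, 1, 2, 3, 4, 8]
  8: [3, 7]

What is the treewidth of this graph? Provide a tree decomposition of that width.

Treewidth 2.
One optimal decomposition is:
Bags: B1 = {2, 3, 7}  B2 = {0, 2, 7}  B3 = {0, 2, 5}  B4 = {3, 4, 7}  B5 = {0, 1, 7}  B6 = {0, 5, 6}  B7 = {3, 7, 8}
Tree: B1–B2, B2–B3, B1–B4, B2–B5, B3–B6, B1–B7

Every bag has size at most 3, so the width is 3 − 1 = 2 and tw(G) ≤ 2. For the lower bound, the 3 vertices {0, 2, 5} are pairwise adjacent, and any tree decomposition puts a clique entirely inside one bag — forcing width ≥ 2. Combining the bounds, tw(G) = 2.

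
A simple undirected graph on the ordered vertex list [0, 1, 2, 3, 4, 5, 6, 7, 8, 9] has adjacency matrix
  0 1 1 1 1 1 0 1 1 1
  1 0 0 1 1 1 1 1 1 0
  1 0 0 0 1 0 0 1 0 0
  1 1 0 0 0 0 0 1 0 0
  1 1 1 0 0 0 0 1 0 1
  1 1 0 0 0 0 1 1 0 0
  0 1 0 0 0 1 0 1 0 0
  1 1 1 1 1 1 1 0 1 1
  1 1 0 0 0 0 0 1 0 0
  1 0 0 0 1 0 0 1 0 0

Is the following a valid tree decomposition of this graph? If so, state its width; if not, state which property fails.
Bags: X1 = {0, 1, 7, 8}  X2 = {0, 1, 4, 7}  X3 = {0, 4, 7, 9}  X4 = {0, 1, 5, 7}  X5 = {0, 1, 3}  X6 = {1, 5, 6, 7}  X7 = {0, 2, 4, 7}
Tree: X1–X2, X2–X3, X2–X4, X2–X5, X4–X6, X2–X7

A tree decomposition must satisfy three properties: every vertex lies in some bag; for every edge, both endpoints lie together in some bag; and for every vertex, the bags containing it form a connected subtree. Here edge (7,3) lies in no bag, so the decomposition is invalid.

No — edge (7,3) lies in no bag.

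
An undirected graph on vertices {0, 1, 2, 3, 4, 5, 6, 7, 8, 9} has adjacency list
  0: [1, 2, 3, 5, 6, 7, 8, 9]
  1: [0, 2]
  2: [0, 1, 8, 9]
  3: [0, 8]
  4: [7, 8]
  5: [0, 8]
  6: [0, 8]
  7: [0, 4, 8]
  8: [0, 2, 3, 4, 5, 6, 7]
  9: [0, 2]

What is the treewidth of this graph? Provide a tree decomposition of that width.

Treewidth 2.
Bags: B1 = {0, 1, 2}  B2 = {0, 2, 8}  B3 = {0, 7, 8}  B4 = {0, 5, 8}  B5 = {0, 6, 8}  B6 = {0, 3, 8}  B7 = {0, 2, 9}  B8 = {4, 7, 8}
Tree: B1–B2, B2–B3, B2–B4, B4–B5, B4–B6, B1–B7, B3–B8

The largest bag has 3 vertices, giving width 2; this decomposition certifies tw(G) ≤ 2. Conversely, {0, 2, 8} is a clique of size 3, and the vertices of any clique must share a bag in every tree decomposition; so some bag has ≥ 3 vertices and tw(G) ≥ 2. Hence tw(G) = 2 exactly.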